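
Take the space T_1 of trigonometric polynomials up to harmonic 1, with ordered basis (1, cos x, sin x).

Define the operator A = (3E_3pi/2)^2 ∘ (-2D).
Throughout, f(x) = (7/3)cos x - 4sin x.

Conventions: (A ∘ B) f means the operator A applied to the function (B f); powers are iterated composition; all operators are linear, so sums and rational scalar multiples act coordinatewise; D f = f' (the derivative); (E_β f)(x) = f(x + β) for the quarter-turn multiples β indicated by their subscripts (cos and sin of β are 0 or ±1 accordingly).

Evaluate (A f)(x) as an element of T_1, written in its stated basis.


the image equals g(x) = -72cos x - 42sin x

D f = -4cos x - (7/3)sin x
(-2D) f = 8cos x + (14/3)sin x
E_3pi/2 (-2D) f = -(14/3)cos x + 8sin x
(3E_3pi/2) (-2D) f = -14cos x + 24sin x
E_3pi/2 (3E_3pi/2) (-2D) f = -24cos x - 14sin x
(3E_3pi/2) (3E_3pi/2) (-2D) f = -72cos x - 42sin x


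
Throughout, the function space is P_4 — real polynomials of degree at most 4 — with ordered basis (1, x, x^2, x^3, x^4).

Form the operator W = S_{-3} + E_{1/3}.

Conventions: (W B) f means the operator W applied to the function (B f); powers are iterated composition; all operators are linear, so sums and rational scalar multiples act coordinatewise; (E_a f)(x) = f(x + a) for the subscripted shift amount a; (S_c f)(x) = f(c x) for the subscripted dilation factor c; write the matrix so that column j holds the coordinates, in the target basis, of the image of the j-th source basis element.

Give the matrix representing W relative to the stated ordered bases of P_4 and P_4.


image of 1: 2
image of x: -2x + 1/3
image of x^2: 10x^2 + (2/3)x + 1/9
image of x^3: -26x^3 + x^2 + (1/3)x + 1/27
image of x^4: 82x^4 + (4/3)x^3 + (2/3)x^2 + (4/27)x + 1/81
each image's coordinates form column j of the matrix

the matrix is [[2, 1/3, 1/9, 1/27, 1/81]; [0, -2, 2/3, 1/3, 4/27]; [0, 0, 10, 1, 2/3]; [0, 0, 0, -26, 4/3]; [0, 0, 0, 0, 82]] (rows listed top to bottom)


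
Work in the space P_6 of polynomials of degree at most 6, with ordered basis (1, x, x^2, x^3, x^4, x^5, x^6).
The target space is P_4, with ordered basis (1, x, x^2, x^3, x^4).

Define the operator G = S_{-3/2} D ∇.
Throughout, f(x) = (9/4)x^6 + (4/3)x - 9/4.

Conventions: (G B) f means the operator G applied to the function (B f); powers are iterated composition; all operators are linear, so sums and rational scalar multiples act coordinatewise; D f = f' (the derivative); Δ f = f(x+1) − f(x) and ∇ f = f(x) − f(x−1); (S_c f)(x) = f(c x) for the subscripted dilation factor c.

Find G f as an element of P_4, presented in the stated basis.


the image equals g(x) = (10935/32)x^4 + (3645/8)x^3 + (1215/4)x^2 + (405/4)x + 27/2

∇ f = (27/2)x^5 - (135/4)x^4 + 45x^3 - (135/4)x^2 + (27/2)x - 11/12
D ∇ f = (135/2)x^4 - 135x^3 + 135x^2 - (135/2)x + 27/2
S_{-3/2} (D ∇) f = (10935/32)x^4 + (3645/8)x^3 + (1215/4)x^2 + (405/4)x + 27/2


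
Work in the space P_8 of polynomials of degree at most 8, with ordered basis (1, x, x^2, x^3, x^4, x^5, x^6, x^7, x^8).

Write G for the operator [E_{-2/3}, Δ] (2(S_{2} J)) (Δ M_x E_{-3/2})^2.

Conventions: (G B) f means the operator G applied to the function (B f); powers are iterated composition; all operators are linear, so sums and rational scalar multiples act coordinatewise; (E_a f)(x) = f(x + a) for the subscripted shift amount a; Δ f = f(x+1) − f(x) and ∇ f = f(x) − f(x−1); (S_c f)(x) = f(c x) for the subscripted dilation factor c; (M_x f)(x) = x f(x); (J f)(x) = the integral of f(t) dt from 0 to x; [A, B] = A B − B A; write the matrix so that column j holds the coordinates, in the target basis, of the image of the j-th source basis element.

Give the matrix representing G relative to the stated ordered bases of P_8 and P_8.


the matrix is [[0, 0, 0, 0, 0, 0, 0, 0, 0]; [0, 0, 0, 0, 0, 0, 0, 0, 0]; [0, 0, 0, 0, 0, 0, 0, 0, 0]; [0, 0, 0, 0, 0, 0, 0, 0, 0]; [0, 0, 0, 0, 0, 0, 0, 0, 0]; [0, 0, 0, 0, 0, 0, 0, 0, 0]; [0, 0, 0, 0, 0, 0, 0, 0, 0]; [0, 0, 0, 0, 0, 0, 0, 0, 0]; [0, 0, 0, 0, 0, 0, 0, 0, 0]] (rows listed top to bottom)

image of 1: 0
image of x: 0
image of x^2: 0
image of x^3: 0
image of x^4: 0
image of x^5: 0
image of x^6: 0
image of x^7: 0
image of x^8: 0
each image's coordinates form column j of the matrix


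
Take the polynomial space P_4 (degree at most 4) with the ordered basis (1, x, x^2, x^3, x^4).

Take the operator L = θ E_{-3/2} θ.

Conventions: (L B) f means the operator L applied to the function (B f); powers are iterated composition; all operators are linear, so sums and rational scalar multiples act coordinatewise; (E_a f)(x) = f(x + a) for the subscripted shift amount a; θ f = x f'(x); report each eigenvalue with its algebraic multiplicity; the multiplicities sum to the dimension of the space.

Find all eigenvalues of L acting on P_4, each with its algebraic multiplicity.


λ = 0 (multiplicity 1), λ = 1 (multiplicity 1), λ = 4 (multiplicity 1), λ = 9 (multiplicity 1), λ = 16 (multiplicity 1)

image of 1: 0
image of x: x
image of x^2: 4x^2 - 6x
image of x^3: 9x^3 - 27x^2 + (81/4)x
image of x^4: 16x^4 - 72x^3 + 108x^2 - 54x
the matrix is upper triangular; its diagonal is (0, 1, 4, 9, 16)
for a triangular matrix the eigenvalues are the diagonal entries, with algebraic multiplicity their repetition count


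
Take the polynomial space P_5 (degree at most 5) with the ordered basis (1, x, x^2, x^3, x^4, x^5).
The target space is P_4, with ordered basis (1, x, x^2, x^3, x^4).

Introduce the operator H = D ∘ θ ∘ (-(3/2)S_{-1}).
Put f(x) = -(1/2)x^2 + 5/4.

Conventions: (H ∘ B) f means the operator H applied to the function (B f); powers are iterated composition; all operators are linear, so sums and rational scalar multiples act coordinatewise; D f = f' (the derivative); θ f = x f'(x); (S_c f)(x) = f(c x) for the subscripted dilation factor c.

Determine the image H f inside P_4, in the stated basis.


the image equals g(x) = 3x

S_{-1} f = -(1/2)x^2 + 5/4
(-(3/2)S_{-1}) f = (3/4)x^2 - 15/8
θ (-(3/2)S_{-1}) f = (3/2)x^2
D θ (-(3/2)S_{-1}) f = 3x


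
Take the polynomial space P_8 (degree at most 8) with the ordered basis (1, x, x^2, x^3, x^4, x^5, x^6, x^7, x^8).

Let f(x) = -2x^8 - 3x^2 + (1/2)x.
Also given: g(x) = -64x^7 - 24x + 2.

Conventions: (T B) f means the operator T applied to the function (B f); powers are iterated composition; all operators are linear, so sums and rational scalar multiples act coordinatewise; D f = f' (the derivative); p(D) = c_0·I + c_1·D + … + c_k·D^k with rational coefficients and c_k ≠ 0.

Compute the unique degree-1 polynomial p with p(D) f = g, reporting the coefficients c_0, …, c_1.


p(D) = 4·D, i.e. c_0 = 0, c_1 = 4

D^0 f = -2x^8 - 3x^2 + (1/2)x
D^1 f = -16x^7 - 6x + 1/2
matching coefficients of g against c_0 f + c_1 Df + … from the top degree down determines the c_i
solution: c_0 = 0, c_1 = 4


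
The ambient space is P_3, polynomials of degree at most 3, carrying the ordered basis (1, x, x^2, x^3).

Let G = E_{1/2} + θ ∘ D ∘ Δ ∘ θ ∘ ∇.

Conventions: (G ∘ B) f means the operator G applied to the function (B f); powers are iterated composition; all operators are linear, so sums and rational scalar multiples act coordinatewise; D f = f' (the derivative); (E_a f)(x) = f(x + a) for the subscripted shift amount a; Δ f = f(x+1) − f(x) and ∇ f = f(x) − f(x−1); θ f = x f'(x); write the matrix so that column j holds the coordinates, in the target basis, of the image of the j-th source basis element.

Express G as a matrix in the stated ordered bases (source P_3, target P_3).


image of 1: 1
image of x: x + 1/2
image of x^2: x^2 + x + 1/4
image of x^3: x^3 + (3/2)x^2 + (3/4)x + 1/8
each image's coordinates form column j of the matrix

the matrix is [[1, 1/2, 1/4, 1/8]; [0, 1, 1, 3/4]; [0, 0, 1, 3/2]; [0, 0, 0, 1]] (rows listed top to bottom)


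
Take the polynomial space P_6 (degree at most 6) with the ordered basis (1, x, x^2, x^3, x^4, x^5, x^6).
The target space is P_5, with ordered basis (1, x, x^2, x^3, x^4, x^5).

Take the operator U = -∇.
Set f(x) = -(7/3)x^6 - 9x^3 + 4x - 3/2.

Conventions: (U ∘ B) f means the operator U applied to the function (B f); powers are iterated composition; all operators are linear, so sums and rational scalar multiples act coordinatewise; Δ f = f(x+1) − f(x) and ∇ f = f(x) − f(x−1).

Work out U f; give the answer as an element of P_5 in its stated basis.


the result is g(x) = 14x^5 - 35x^4 + (140/3)x^3 - 8x^2 - 13x + 8/3

∇ f = -14x^5 + 35x^4 - (140/3)x^3 + 8x^2 + 13x - 8/3
(-∇) f = 14x^5 - 35x^4 + (140/3)x^3 - 8x^2 - 13x + 8/3


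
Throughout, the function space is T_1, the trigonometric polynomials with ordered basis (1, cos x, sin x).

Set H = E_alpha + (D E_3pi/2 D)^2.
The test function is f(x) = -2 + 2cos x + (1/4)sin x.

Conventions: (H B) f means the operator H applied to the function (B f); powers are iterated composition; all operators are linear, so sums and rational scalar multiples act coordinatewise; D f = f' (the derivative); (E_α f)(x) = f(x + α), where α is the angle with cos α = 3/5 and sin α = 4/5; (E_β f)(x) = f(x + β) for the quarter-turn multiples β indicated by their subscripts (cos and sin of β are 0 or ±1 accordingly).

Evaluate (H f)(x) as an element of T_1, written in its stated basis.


E_alpha f = -2 + (7/5)cos x - (29/20)sin x
D f = (1/4)cos x - 2sin x
E_3pi/2 D f = 2cos x + (1/4)sin x
D E_3pi/2 D f = (1/4)cos x - 2sin x
D (D E_3pi/2 D) f = -2cos x - (1/4)sin x
E_3pi/2 D (D E_3pi/2 D) f = (1/4)cos x - 2sin x
D E_3pi/2 D (D E_3pi/2 D) f = -2cos x - (1/4)sin x
(E_alpha + (D E_3pi/2 D)^2) f = -2 - (3/5)cos x - (17/10)sin x

the result is g(x) = -2 - (3/5)cos x - (17/10)sin x


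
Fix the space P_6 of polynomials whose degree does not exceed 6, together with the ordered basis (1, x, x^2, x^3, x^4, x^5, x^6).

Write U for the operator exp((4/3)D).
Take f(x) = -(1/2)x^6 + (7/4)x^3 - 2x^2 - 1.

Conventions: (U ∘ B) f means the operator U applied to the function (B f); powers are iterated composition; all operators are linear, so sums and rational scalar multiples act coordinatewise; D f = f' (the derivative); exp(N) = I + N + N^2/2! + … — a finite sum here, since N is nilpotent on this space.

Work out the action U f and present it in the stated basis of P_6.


g(x) = -(1/2)x^6 - 4x^5 - (40/3)x^4 - (2371/108)x^3 - (505/27)x^2 - (700/81)x - 2345/729

order-1 term: -4x^5 + 7x^2 - (16/3)x
order-2 term: -(40/3)x^4 + (28/3)x - 32/9
order-3 term: -(640/27)x^3 + 112/27
order-4 term: -(640/27)x^2
order-5 term: -(1024/81)x
order-6 term: -2048/729
the series for exp((4/3)D) f terminates at order 6
exp((4/3)D) f = -(1/2)x^6 - 4x^5 - (40/3)x^4 - (2371/108)x^3 - (505/27)x^2 - (700/81)x - 2345/729


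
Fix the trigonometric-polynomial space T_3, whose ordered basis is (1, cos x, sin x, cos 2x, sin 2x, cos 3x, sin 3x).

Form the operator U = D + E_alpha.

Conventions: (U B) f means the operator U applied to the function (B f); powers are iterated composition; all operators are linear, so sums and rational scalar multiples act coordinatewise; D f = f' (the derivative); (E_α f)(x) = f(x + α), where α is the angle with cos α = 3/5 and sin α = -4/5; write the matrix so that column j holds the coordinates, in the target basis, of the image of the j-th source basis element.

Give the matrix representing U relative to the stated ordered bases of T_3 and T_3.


image of 1: 1
image of cos x: (3/5)cos x - (1/5)sin x
image of sin x: (1/5)cos x + (3/5)sin x
image of cos 2x: -(7/25)cos 2x - (26/25)sin 2x
image of sin 2x: (26/25)cos 2x - (7/25)sin 2x
image of cos 3x: -(117/125)cos 3x - (331/125)sin 3x
image of sin 3x: (331/125)cos 3x - (117/125)sin 3x
each image's coordinates form column j of the matrix

the matrix is [[1, 0, 0, 0, 0, 0, 0]; [0, 3/5, 1/5, 0, 0, 0, 0]; [0, -1/5, 3/5, 0, 0, 0, 0]; [0, 0, 0, -7/25, 26/25, 0, 0]; [0, 0, 0, -26/25, -7/25, 0, 0]; [0, 0, 0, 0, 0, -117/125, 331/125]; [0, 0, 0, 0, 0, -331/125, -117/125]] (rows listed top to bottom)


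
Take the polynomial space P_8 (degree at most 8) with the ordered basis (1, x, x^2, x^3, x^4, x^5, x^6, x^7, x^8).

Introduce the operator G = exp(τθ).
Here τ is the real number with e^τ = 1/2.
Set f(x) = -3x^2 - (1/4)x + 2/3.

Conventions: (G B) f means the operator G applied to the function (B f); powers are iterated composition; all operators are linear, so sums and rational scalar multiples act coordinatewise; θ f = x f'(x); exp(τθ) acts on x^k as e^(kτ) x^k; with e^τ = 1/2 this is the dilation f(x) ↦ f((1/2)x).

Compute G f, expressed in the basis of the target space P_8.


exp(τθ) x^k = e^(kτ) x^k; with e^τ = 1/2 this sends x^k to (1/2)^k x^k
x ↦ 1/2 x
x^2 ↦ 1/4 x^2
applying this coordinatewise to f: exp(τθ) f = -(3/4)x^2 - (1/8)x + 2/3

the result is g(x) = -(3/4)x^2 - (1/8)x + 2/3


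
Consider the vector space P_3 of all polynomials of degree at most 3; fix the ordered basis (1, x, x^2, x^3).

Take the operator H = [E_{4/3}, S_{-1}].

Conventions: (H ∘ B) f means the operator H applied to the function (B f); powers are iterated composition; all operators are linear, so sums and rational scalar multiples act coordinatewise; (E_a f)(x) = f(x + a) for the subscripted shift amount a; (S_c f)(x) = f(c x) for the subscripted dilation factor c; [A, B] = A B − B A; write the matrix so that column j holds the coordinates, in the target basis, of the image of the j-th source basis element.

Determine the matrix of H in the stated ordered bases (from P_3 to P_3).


image of 1: 0
image of x: -8/3
image of x^2: (16/3)x
image of x^3: -8x^2 - 128/27
each image's coordinates form column j of the matrix

the matrix is [[0, -8/3, 0, -128/27]; [0, 0, 16/3, 0]; [0, 0, 0, -8]; [0, 0, 0, 0]] (rows listed top to bottom)


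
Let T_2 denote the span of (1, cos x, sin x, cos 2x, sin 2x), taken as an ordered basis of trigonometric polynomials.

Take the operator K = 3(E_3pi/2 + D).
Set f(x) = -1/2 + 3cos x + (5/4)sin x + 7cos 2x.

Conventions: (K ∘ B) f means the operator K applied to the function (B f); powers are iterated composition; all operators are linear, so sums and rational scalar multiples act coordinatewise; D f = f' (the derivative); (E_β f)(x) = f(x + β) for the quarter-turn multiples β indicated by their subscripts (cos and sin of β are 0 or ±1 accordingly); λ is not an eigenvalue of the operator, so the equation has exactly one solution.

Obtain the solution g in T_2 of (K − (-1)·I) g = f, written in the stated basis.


write g with unknown coordinates in the stated basis and equate coefficients in (K − (-1)·I) g = f
solving from the highest basis element down gives g = -1/8 + 3cos x + (5/4)sin x - (7/20)cos 2x + (21/20)sin 2x
check: K g = -3/8 + (147/20)cos 2x - (21/20)sin 2x
so K g − (-1)·g = -1/2 + 3cos x + (5/4)sin x + 7cos 2x = f ✓

g(x) = -1/8 + 3cos x + (5/4)sin x - (7/20)cos 2x + (21/20)sin 2x


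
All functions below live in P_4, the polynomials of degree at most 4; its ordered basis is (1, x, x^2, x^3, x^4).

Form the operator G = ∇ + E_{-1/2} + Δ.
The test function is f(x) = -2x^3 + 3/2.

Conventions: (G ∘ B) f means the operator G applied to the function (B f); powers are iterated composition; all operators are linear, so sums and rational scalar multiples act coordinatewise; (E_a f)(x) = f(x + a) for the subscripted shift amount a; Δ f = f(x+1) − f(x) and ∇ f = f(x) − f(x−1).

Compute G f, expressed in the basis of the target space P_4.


the image equals g(x) = -2x^3 - 9x^2 - (3/2)x - 9/4

∇ f = -6x^2 + 6x - 2
E_{-1/2} f = -2x^3 + 3x^2 - (3/2)x + 7/4
Δ f = -6x^2 - 6x - 2
(∇ + E_{-1/2} + Δ) f = -2x^3 - 9x^2 - (3/2)x - 9/4


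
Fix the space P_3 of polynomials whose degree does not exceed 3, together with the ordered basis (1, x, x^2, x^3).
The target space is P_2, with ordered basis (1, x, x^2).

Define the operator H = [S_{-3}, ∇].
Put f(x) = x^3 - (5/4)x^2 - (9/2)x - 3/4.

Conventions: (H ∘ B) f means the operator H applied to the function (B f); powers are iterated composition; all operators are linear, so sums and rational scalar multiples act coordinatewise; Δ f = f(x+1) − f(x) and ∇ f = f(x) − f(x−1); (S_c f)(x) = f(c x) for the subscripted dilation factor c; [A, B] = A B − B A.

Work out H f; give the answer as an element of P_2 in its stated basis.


g(x) = 108x^2 - 42x

∇ f = 3x^2 - (11/2)x - 9/4
S_{-3} ∇ f = 27x^2 + (33/2)x - 9/4
S_{-3} f = -27x^3 - (45/4)x^2 + (27/2)x - 3/4
∇ S_{-3} f = -81x^2 + (117/2)x - 9/4
[S_{-3}, ∇] f = 108x^2 - 42x


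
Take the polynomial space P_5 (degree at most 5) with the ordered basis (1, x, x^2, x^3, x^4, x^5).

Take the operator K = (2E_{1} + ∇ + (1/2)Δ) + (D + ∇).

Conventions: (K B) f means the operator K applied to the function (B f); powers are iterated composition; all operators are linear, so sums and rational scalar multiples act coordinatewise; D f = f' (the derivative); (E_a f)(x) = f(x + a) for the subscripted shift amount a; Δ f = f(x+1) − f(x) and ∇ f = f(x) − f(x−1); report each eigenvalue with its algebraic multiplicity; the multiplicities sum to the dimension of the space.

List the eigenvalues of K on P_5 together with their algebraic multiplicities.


λ = 2 (multiplicity 6)

image of 1: 2
image of x: 2x + 11/2
image of x^2: 2x^2 + 11x + 1/2
image of x^3: 2x^3 + (33/2)x^2 + (3/2)x + 9/2
image of x^4: 2x^4 + 22x^3 + 3x^2 + 18x + 1/2
image of x^5: 2x^5 + (55/2)x^4 + 5x^3 + 45x^2 + (5/2)x + 9/2
the matrix is upper triangular; its diagonal is (2, 2, 2, 2, 2, 2)
for a triangular matrix the eigenvalues are the diagonal entries, with algebraic multiplicity their repetition count


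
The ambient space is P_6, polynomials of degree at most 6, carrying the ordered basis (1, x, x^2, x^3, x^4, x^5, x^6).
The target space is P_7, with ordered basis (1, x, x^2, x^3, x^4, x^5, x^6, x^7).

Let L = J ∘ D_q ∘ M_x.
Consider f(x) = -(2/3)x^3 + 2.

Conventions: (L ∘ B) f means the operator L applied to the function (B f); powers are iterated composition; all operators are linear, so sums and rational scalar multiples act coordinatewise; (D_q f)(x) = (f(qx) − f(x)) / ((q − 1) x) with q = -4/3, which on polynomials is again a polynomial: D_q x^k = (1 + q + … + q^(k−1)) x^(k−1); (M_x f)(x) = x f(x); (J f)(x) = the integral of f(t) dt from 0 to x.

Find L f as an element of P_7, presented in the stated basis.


the result is g(x) = (25/162)x^4 + 2x

M_x f = -(2/3)x^4 + 2x
D_q M_x f = (50/81)x^3 + 2
J D_q M_x f = (25/162)x^4 + 2x


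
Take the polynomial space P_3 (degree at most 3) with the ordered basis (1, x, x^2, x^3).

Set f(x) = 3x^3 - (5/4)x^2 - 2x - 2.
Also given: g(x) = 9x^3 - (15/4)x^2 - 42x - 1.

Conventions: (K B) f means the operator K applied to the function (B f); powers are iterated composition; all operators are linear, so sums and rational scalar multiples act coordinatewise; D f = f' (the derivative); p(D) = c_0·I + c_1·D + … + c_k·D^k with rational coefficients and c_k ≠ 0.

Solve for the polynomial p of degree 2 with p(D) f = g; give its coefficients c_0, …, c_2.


c_0 = 3, c_1 = 0, c_2 = -2

D^0 f = 3x^3 - (5/4)x^2 - 2x - 2
D^1 f = 9x^2 - (5/2)x - 2
D^2 f = 18x - 5/2
matching coefficients of g against c_0 f + c_1 Df + … from the top degree down determines the c_i
solution: c_0 = 3, c_1 = 0, c_2 = -2


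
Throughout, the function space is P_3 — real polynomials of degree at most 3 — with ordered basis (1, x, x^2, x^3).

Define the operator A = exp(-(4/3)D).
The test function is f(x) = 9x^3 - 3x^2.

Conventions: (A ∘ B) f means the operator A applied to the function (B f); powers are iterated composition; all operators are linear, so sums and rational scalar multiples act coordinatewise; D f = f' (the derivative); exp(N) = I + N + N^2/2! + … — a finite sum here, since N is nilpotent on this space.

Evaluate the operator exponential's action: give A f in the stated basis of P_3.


the image equals g(x) = 9x^3 - 39x^2 + 56x - 80/3

order-1 term: -36x^2 + 8x
order-2 term: 48x - 16/3
order-3 term: -64/3
the series for exp(-(4/3)D) f terminates at order 3
exp(-(4/3)D) f = 9x^3 - 39x^2 + 56x - 80/3


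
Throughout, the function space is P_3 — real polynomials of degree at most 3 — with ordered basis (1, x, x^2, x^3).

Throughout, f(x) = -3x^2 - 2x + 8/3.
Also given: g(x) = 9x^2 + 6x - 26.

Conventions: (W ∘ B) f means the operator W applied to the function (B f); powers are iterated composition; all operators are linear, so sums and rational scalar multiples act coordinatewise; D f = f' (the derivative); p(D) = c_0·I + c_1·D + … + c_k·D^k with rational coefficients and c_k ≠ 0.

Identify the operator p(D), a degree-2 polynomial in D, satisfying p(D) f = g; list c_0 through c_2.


c_0 = -3, c_1 = 0, c_2 = 3

D^0 f = -3x^2 - 2x + 8/3
D^1 f = -6x - 2
D^2 f = -6
matching coefficients of g against c_0 f + c_1 Df + … from the top degree down determines the c_i
solution: c_0 = -3, c_1 = 0, c_2 = 3


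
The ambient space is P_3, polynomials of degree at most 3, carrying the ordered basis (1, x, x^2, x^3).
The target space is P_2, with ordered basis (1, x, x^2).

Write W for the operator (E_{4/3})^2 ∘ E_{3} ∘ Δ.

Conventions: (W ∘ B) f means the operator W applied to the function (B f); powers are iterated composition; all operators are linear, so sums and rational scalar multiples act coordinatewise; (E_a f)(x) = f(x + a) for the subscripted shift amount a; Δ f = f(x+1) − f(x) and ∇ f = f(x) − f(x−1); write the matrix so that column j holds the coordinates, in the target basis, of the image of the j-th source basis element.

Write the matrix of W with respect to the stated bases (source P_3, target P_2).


image of 1: 0
image of x: 1
image of x^2: 2x + 37/3
image of x^3: 3x^2 + 37x + 343/3
each image's coordinates form column j of the matrix

the matrix is [[0, 1, 37/3, 343/3]; [0, 0, 2, 37]; [0, 0, 0, 3]] (rows listed top to bottom)


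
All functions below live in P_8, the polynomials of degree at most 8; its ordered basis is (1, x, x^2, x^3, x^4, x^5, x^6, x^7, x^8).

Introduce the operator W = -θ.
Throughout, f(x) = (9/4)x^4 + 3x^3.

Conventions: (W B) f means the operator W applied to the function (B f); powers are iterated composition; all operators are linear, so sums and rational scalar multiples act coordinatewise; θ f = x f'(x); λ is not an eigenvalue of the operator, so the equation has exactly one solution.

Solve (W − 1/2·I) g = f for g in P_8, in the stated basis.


write g with unknown coordinates in the stated basis and equate coefficients in (W − 1/2·I) g = f
solving from the highest basis element down gives g = -(1/2)x^4 - (6/7)x^3
check: W g = 2x^4 + (18/7)x^3
so W g − 1/2·g = (9/4)x^4 + 3x^3 = f ✓

the result is g(x) = -(1/2)x^4 - (6/7)x^3


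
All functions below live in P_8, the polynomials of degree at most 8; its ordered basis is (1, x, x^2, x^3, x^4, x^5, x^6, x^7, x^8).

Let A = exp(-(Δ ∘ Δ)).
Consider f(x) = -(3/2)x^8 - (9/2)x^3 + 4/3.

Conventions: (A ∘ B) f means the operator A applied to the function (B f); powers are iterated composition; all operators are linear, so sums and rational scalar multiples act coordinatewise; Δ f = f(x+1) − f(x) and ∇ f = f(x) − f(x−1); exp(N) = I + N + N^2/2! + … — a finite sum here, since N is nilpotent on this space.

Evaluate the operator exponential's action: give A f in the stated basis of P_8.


g(x) = -(3/2)x^8 + 84x^6 + 504x^5 + 210x^4 - (15129/2)x^3 - 25116x^2 - 18621x + 45454/3

order-1 term: 84x^6 + 504x^5 + 1470x^4 + 2520x^3 + 2604x^2 + 1539x + 408
order-2 term: -1260x^4 - 10080x^3 - 32760x^2 - 50400x - 30618
order-3 term: 5040x^2 + 30240x + 47880
order-4 term: -2520
the series for exp(-(Δ ∘ Δ)) f terminates at order 4
exp(-(Δ ∘ Δ)) f = -(3/2)x^8 + 84x^6 + 504x^5 + 210x^4 - (15129/2)x^3 - 25116x^2 - 18621x + 45454/3


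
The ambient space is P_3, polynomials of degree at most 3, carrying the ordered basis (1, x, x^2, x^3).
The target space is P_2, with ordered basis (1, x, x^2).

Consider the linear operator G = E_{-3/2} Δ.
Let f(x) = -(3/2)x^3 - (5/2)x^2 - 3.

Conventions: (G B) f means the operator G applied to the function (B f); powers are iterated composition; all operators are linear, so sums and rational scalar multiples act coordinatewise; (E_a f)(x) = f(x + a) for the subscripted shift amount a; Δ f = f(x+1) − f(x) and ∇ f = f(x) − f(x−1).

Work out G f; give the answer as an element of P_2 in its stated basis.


Δ f = -(9/2)x^2 - (19/2)x - 4
E_{-3/2} Δ f = -(9/2)x^2 + 4x + 1/8

the result is g(x) = -(9/2)x^2 + 4x + 1/8


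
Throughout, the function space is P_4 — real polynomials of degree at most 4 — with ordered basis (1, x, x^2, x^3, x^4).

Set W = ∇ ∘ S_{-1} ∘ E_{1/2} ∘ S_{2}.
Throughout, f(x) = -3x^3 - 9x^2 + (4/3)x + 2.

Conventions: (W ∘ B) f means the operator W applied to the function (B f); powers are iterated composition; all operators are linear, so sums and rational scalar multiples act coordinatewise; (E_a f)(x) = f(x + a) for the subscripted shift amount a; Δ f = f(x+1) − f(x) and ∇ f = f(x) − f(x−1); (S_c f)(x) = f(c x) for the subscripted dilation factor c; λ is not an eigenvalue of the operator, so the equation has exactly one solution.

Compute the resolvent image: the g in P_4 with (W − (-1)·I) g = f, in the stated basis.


write g with unknown coordinates in the stated basis and equate coefficients in (W − (-1)·I) g = f
solving from the highest basis element down gives g = -3x^3 - 81x^2 + (2380/3)x + 2588/3
check: W g = 72x^2 - 792x - 2582/3
so W g − (-1)·g = -3x^3 - 9x^2 + (4/3)x + 2 = f ✓

the result is g(x) = -3x^3 - 81x^2 + (2380/3)x + 2588/3


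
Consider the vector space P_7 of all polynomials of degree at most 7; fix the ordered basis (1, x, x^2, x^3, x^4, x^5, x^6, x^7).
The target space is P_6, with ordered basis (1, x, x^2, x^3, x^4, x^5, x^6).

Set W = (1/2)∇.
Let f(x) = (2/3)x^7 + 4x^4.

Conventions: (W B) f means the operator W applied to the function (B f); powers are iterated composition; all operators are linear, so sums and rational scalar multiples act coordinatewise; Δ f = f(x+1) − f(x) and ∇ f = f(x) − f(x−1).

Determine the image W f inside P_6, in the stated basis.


∇ f = (14/3)x^6 - 14x^5 + (70/3)x^4 - (22/3)x^3 - 10x^2 + (34/3)x - 10/3
((1/2)∇) f = (7/3)x^6 - 7x^5 + (35/3)x^4 - (11/3)x^3 - 5x^2 + (17/3)x - 5/3

the result is g(x) = (7/3)x^6 - 7x^5 + (35/3)x^4 - (11/3)x^3 - 5x^2 + (17/3)x - 5/3


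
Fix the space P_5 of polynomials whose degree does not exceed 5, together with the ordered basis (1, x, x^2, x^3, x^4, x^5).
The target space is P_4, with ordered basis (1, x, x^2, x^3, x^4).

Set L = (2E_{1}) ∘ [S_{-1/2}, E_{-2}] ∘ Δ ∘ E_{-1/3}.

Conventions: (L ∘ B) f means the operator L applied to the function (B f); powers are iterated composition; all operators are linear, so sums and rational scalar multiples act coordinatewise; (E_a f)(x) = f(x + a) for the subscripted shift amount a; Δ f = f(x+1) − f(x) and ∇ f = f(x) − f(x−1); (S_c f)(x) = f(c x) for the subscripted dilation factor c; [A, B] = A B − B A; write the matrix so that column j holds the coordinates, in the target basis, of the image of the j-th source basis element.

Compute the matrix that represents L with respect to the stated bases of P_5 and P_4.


image of 1: 0
image of x: 0
image of x^2: -12
image of x^3: 18x + 30
image of x^4: -18x^2 - 60x - 110
image of x^5: 15x^3 + 75x^2 + 275x + 2875/9
each image's coordinates form column j of the matrix

the matrix is [[0, 0, -12, 30, -110, 2875/9]; [0, 0, 0, 18, -60, 275]; [0, 0, 0, 0, -18, 75]; [0, 0, 0, 0, 0, 15]; [0, 0, 0, 0, 0, 0]] (rows listed top to bottom)


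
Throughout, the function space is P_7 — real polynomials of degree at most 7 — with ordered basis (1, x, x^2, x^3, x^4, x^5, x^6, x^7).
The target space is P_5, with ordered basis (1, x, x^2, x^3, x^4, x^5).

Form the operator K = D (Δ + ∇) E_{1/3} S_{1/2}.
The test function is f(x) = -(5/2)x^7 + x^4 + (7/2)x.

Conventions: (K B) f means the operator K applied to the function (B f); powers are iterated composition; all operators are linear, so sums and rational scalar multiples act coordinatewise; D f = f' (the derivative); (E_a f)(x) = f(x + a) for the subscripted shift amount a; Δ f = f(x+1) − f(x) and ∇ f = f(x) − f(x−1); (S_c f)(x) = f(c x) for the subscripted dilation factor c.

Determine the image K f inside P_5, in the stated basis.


S_{1/2} f = -(5/256)x^7 + (1/16)x^4 + (7/4)x
E_{1/3} S_{1/2} f = -(5/256)x^7 - (35/768)x^6 - (35/768)x^5 + (257/6912)x^4 + (1553/20736)x^3 + (829/20736)x^2 + (328285/186624)x + 327019/559872
Δ E_{1/3} S_{1/2} f = -(35/256)x^6 - (175/256)x^5 - (1225/768)x^4 - (13147/6912)x^3 - (7615/6912)x^2 - (3829/20736)x + 336007/186624
∇ E_{1/3} S_{1/2} f = -(35/256)x^6 + (35/256)x^5 - (175/768)x^4 + (2603/6912)x^3 - (1249/6912)x^2 + (1973/20736)x + 324217/186624
(Δ + ∇) E_{1/3} S_{1/2} f = -(35/128)x^6 - (35/64)x^5 - (175/96)x^4 - (659/432)x^3 - (277/216)x^2 - (29/324)x + 2579/729
D ((Δ + ∇) E_{1/3} S_{1/2}) f = -(105/64)x^5 - (175/64)x^4 - (175/24)x^3 - (659/144)x^2 - (277/108)x - 29/324

the image equals g(x) = -(105/64)x^5 - (175/64)x^4 - (175/24)x^3 - (659/144)x^2 - (277/108)x - 29/324


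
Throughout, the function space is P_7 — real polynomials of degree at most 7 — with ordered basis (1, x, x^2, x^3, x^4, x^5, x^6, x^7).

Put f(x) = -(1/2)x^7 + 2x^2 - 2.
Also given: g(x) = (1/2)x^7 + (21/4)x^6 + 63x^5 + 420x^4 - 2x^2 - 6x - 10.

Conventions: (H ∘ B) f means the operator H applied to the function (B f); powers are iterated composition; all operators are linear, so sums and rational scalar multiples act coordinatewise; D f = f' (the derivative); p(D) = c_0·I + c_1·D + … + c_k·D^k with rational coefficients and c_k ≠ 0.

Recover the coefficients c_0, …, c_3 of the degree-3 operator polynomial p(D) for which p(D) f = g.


D^0 f = -(1/2)x^7 + 2x^2 - 2
D^1 f = -(7/2)x^6 + 4x
D^2 f = -21x^5 + 4
D^3 f = -105x^4
matching coefficients of g against c_0 f + c_1 Df + … from the top degree down determines the c_i
solution: c_0 = -1, c_1 = -3/2, c_2 = -3, c_3 = -4

p(D) = -I − (3/2)·D − 3·D^2 − 4·D^3, i.e. c_0 = -1, c_1 = -3/2, c_2 = -3, c_3 = -4


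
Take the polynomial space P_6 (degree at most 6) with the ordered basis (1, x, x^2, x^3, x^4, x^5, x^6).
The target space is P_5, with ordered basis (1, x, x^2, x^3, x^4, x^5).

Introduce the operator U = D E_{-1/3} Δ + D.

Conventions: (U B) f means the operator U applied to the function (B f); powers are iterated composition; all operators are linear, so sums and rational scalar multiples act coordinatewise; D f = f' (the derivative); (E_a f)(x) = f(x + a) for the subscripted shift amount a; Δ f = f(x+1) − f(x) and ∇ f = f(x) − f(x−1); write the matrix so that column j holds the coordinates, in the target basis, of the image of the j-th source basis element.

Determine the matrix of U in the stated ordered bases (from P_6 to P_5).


image of 1: 0
image of x: 1
image of x^2: 2x + 2
image of x^3: 3x^2 + 6x + 1
image of x^4: 4x^3 + 12x^2 + 4x + 4/3
image of x^5: 5x^4 + 20x^3 + 10x^2 + (20/3)x + 25/27
image of x^6: 6x^5 + 30x^4 + 20x^3 + 20x^2 + (50/9)x + 22/27
each image's coordinates form column j of the matrix

the matrix is [[0, 1, 2, 1, 4/3, 25/27, 22/27]; [0, 0, 2, 6, 4, 20/3, 50/9]; [0, 0, 0, 3, 12, 10, 20]; [0, 0, 0, 0, 4, 20, 20]; [0, 0, 0, 0, 0, 5, 30]; [0, 0, 0, 0, 0, 0, 6]] (rows listed top to bottom)


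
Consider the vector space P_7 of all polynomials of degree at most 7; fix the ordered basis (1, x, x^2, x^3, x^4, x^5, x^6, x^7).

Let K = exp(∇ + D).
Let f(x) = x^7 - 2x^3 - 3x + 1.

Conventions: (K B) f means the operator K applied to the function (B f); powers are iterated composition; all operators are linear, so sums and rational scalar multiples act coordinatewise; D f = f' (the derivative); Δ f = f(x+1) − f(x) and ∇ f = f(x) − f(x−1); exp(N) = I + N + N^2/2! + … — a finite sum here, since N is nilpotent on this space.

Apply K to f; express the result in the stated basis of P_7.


the result is g(x) = x^7 + 14x^6 + 63x^5 + 105x^4 + 68x^3 + 51x^2 + 14x - 15

order-1 term: 14x^6 - 21x^5 + 35x^4 - 35x^3 + 9x^2 - x - 7
order-2 term: 84x^5 - 210x^4 + 385x^3 - 420x^2 + 235x - 58
order-3 term: 280x^4 - 840x^3 + 1470x^2 - 1365x + 523
order-4 term: 560x^3 - 1680x^2 + 2380x - 1330
order-5 term: 672x^2 - 1680x + 1400
order-6 term: 448x - 672
order-7 term: 128
the series for exp(∇ + D) f terminates at order 7
exp(∇ + D) f = x^7 + 14x^6 + 63x^5 + 105x^4 + 68x^3 + 51x^2 + 14x - 15


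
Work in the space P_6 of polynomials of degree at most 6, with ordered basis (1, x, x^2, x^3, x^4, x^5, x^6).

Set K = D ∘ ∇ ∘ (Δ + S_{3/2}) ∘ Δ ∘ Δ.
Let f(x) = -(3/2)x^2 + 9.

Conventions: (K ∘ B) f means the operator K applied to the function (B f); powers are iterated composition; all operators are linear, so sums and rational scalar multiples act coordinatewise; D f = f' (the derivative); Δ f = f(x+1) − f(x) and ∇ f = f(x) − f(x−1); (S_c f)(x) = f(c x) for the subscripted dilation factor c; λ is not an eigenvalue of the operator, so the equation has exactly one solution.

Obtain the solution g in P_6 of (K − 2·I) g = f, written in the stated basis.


the result is g(x) = (3/4)x^2 - 9/2

write g with unknown coordinates in the stated basis and equate coefficients in (K − 2·I) g = f
solving from the highest basis element down gives g = (3/4)x^2 - 9/2
check: K g = 0
so K g − 2·g = -(3/2)x^2 + 9 = f ✓


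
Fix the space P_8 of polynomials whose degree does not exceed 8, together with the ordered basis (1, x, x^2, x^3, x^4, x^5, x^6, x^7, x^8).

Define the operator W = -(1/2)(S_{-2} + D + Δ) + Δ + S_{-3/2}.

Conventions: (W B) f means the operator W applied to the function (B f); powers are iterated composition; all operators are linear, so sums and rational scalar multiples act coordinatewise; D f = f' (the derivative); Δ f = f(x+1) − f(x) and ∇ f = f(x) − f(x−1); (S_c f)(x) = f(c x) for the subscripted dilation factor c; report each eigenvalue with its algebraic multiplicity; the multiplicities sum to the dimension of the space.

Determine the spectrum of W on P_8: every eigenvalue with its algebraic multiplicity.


image of 1: 1/2
image of x: -(1/2)x
image of x^2: (1/4)x^2 + 1/2
image of x^3: (5/8)x^3 + (3/2)x + 1/2
image of x^4: -(47/16)x^4 + 3x^2 + 2x + 1/2
image of x^5: (269/32)x^5 + 5x^3 + 5x^2 + (5/2)x + 1/2
image of x^6: -(1319/64)x^6 + (15/2)x^4 + 10x^3 + (15/2)x^2 + 3x + 1/2
image of x^7: (6005/128)x^7 + (21/2)x^5 + (35/2)x^4 + (35/2)x^3 + (21/2)x^2 + (7/2)x + 1/2
image of x^8: -(26207/256)x^8 + 14x^6 + 28x^5 + 35x^4 + 28x^3 + 14x^2 + 4x + 1/2
the matrix is upper triangular; its diagonal is (1/2, -1/2, 1/4, 5/8, -47/16, 269/32, -1319/64, 6005/128, -26207/256)
for a triangular matrix the eigenvalues are the diagonal entries, with algebraic multiplicity their repetition count

λ = -26207/256 (multiplicity 1), λ = -1319/64 (multiplicity 1), λ = -47/16 (multiplicity 1), λ = -1/2 (multiplicity 1), λ = 1/4 (multiplicity 1), λ = 1/2 (multiplicity 1), λ = 5/8 (multiplicity 1), λ = 269/32 (multiplicity 1), λ = 6005/128 (multiplicity 1)


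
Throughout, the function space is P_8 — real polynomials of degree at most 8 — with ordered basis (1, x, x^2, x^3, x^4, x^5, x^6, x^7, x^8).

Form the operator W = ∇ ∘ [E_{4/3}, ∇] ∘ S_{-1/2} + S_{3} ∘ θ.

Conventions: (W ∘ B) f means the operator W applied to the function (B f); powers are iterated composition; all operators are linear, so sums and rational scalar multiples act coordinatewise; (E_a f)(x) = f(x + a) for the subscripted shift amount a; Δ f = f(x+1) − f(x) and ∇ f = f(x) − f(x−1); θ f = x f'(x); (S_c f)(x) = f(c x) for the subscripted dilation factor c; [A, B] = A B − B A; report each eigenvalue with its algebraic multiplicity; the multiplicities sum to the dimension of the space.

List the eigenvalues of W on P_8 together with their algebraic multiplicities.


λ = 0 (multiplicity 1), λ = 3 (multiplicity 1), λ = 18 (multiplicity 1), λ = 81 (multiplicity 1), λ = 324 (multiplicity 1), λ = 1215 (multiplicity 1), λ = 4374 (multiplicity 1), λ = 15309 (multiplicity 1), λ = 52488 (multiplicity 1)

image of 1: 0
image of x: 3x
image of x^2: 18x^2
image of x^3: 81x^3
image of x^4: 324x^4
image of x^5: 1215x^5
image of x^6: 4374x^6
image of x^7: 15309x^7
image of x^8: 52488x^8
the matrix is upper triangular; its diagonal is (0, 3, 18, 81, 324, 1215, 4374, 15309, 52488)
for a triangular matrix the eigenvalues are the diagonal entries, with algebraic multiplicity their repetition count


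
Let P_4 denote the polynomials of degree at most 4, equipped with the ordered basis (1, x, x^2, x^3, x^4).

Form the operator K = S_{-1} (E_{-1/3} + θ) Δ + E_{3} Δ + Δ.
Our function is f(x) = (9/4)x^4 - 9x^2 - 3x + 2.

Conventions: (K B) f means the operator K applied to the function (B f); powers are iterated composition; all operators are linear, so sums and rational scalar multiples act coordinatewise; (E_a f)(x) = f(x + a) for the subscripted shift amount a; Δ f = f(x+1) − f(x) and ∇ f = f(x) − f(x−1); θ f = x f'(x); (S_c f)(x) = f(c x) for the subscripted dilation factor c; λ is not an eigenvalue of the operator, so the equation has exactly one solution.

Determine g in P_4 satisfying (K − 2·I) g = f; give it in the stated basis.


the result is g(x) = -(9/8)x^4 + (9/2)x^3 + (27/8)x^2 - 36x - 1291/24

write g with unknown coordinates in the stated basis and equate coefficients in (K − 2·I) g = f
solving from the highest basis element down gives g = -(9/8)x^4 + (9/2)x^3 + (27/8)x^2 - 36x - 1291/24
check: K g = 9x^3 - (9/4)x^2 - 75x - 1267/12
so K g − 2·g = (9/4)x^4 - 9x^2 - 3x + 2 = f ✓


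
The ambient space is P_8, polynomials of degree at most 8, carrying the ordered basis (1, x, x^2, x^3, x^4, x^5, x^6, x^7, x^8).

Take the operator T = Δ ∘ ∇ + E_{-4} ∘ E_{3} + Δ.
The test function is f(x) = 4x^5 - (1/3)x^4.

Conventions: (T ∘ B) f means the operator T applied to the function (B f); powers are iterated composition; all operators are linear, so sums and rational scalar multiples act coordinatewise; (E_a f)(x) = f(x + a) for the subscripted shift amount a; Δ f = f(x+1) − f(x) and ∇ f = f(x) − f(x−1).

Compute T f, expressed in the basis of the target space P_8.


the image equals g(x) = 4x^5 - (1/3)x^4 + 160x^3 - 8x^2 + 80x - 4/3

∇ f = 20x^4 - (124/3)x^3 + 42x^2 - (64/3)x + 13/3
Δ ∇ f = 80x^3 - 4x^2 + 40x - 2/3
E_{3} f = 4x^5 + (179/3)x^4 + 356x^3 + 1062x^2 + 1584x + 945
E_{-4} E_{3} f = 4x^5 - (61/3)x^4 + (124/3)x^3 - 42x^2 + (64/3)x - 13/3
Δ f = 20x^4 + (116/3)x^3 + 38x^2 + (56/3)x + 11/3
(Δ ∘ ∇ + E_{-4} ∘ E_{3} + Δ) f = 4x^5 - (1/3)x^4 + 160x^3 - 8x^2 + 80x - 4/3


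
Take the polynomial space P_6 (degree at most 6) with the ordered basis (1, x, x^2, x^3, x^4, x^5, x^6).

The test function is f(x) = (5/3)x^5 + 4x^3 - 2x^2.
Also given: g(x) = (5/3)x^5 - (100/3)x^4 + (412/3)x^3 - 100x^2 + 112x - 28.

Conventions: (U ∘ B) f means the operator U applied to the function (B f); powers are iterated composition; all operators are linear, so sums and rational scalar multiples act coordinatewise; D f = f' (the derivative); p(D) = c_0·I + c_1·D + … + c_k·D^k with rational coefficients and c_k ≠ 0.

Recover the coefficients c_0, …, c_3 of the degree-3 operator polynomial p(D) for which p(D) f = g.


p(D) = I − 4·D + 4·D^2 − (1/2)·D^3, i.e. c_0 = 1, c_1 = -4, c_2 = 4, c_3 = -1/2

D^0 f = (5/3)x^5 + 4x^3 - 2x^2
D^1 f = (25/3)x^4 + 12x^2 - 4x
D^2 f = (100/3)x^3 + 24x - 4
D^3 f = 100x^2 + 24
matching coefficients of g against c_0 f + c_1 Df + … from the top degree down determines the c_i
solution: c_0 = 1, c_1 = -4, c_2 = 4, c_3 = -1/2


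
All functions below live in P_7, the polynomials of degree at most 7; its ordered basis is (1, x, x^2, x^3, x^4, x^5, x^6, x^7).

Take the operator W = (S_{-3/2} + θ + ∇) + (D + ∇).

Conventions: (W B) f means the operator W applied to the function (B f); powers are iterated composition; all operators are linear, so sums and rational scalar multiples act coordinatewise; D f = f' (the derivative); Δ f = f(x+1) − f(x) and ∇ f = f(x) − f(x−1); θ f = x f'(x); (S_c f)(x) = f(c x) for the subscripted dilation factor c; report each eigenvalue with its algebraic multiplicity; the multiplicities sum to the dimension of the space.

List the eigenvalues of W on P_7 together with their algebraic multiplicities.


image of 1: 1
image of x: -(1/2)x + 3
image of x^2: (17/4)x^2 + 6x - 2
image of x^3: -(3/8)x^3 + 9x^2 - 6x + 2
image of x^4: (145/16)x^4 + 12x^3 - 12x^2 + 8x - 2
image of x^5: -(83/32)x^5 + 15x^4 - 20x^3 + 20x^2 - 10x + 2
image of x^6: (1113/64)x^6 + 18x^5 - 30x^4 + 40x^3 - 30x^2 + 12x - 2
image of x^7: -(1291/128)x^7 + 21x^6 - 42x^5 + 70x^4 - 70x^3 + 42x^2 - 14x + 2
the matrix is upper triangular; its diagonal is (1, -1/2, 17/4, -3/8, 145/16, -83/32, 1113/64, -1291/128)
for a triangular matrix the eigenvalues are the diagonal entries, with algebraic multiplicity their repetition count

λ = -1291/128 (multiplicity 1), λ = -83/32 (multiplicity 1), λ = -1/2 (multiplicity 1), λ = -3/8 (multiplicity 1), λ = 1 (multiplicity 1), λ = 17/4 (multiplicity 1), λ = 145/16 (multiplicity 1), λ = 1113/64 (multiplicity 1)
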